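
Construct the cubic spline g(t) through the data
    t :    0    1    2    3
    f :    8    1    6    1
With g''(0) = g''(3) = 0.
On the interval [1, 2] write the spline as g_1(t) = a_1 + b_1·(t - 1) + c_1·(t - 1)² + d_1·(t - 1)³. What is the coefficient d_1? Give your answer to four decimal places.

-7.3333

Let σ_i = g''(x_i). Step sizes h_i = 1, 1, 1; slopes of the chords Δ_i = (y_(i+1) - y_i)/h_i = -7, 5, -5.
  1·σ_0 + 4·σ_1 + 1·σ_2 = 6(Δ_1 - Δ_0) = 72
  1·σ_1 + 4·σ_2 + 1·σ_3 = 6(Δ_2 - Δ_1) = -60
Natural end conditions: σ_0 = σ_3 = 0.
Solving: σ_0 = 0, σ_1 = 116/5, σ_2 = -104/5, σ_3 = 0.
On [1, 2], with g_1(t) = a_1 + b_1·(t - 1) + c_1·(t - 1)² + d_1·(t - 1)³: c_1 = σ_1/2 = 58/5, d_1 = (σ_2 - σ_1)/(6h_1) = -22/3, b_1 = Δ_1 - h_1(2σ_1 + σ_2)/6 = 11/15.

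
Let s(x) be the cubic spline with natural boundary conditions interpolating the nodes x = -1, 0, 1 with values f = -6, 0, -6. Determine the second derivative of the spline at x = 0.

-18

Let M_i = s''(x_i). Step sizes h_i = 1, 1; slopes of the chords Δ_i = (y_(i+1) - y_i)/h_i = 6, -6.
  1·M_0 + 4·M_1 + 1·M_2 = 6(Δ_1 - Δ_0) = -72
Natural end conditions: M_0 = M_2 = 0.
Hence M_0 = 0, M_1 = -18, M_2 = 0.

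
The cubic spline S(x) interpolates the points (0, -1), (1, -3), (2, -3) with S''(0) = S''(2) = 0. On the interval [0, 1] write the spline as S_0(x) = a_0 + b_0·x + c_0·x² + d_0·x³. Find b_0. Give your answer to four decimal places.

With M_i denoting the second derivative at x_i, h_i = 1, 1, and Δ_i = (y_(i+1) − y_i)/h_i = -2, 0:
  1·M_0 + 4·M_1 + 1·M_2 = 6(Δ_1 - Δ_0) = 12
Natural end conditions: M_0 = M_2 = 0.
Hence M_0 = 0, M_1 = 3, M_2 = 0.
On [0, 1], with S_0(x) = a_0 + b_0·x + c_0·x² + d_0·x³: c_0 = M_0/2 = 0, d_0 = (M_1 - M_0)/(6h_0) = 1/2, b_0 = Δ_0 - h_0(2M_0 + M_1)/6 = -5/2.

-2.5000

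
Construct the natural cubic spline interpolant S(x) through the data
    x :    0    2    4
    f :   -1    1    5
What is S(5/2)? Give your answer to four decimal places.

1.8359

Put M_i = S'' at the i-th knot. Here h = (2, 2) and Δ = (1, 2), so the interior equations h_(i-1)·M_(i-1) + 2(h_(i-1)+h_i)·M_i + h_i·M_(i+1) = 6(Δ_i − Δ_(i-1)) read
  2·M_0 + 8·M_1 + 2·M_2 = 6(Δ_1 - Δ_0) = 6
Natural end conditions: M_0 = M_2 = 0.
Hence M_0 = 0, M_1 = 3/4, M_2 = 0.
On [2, 4], S(x) = 1 + 3/2·(x - 2) + 3/8·(x - 2)² - 1/16·(x - 2)³.
With (x - 2) = 1/2: S(5/2) = 235/128.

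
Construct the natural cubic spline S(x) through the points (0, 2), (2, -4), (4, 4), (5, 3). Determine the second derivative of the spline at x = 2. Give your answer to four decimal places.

7.0909

Let M_i = S''(x_i). Step sizes h_i = 2, 2, 1; slopes of the chords Δ_i = (y_(i+1) - y_i)/h_i = -3, 4, -1.
  2·M_0 + 8·M_1 + 2·M_2 = 6(Δ_1 - Δ_0) = 42
  2·M_1 + 6·M_2 + 1·M_3 = 6(Δ_2 - Δ_1) = -30
Natural end conditions: M_0 = M_3 = 0.
Forward elimination and back-substitution give M_0 = 0, M_1 = 78/11, M_2 = -81/11, M_3 = 0.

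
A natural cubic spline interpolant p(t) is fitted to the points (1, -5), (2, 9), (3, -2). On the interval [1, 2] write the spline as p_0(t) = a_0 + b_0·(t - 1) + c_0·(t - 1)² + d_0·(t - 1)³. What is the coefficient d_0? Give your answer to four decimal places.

Write σ_i for p''(x_i). With h_i = 1, 1 and divided differences Δ_i = 14, -11, the continuity of p' gives the tridiagonal system
  1·σ_0 + 4·σ_1 + 1·σ_2 = 6(Δ_1 - Δ_0) = -150
Natural end conditions: σ_0 = σ_2 = 0.
Solving: σ_0 = 0, σ_1 = -75/2, σ_2 = 0.
On [1, 2], with p_0(t) = a_0 + b_0·(t - 1) + c_0·(t - 1)² + d_0·(t - 1)³: c_0 = σ_0/2 = 0, d_0 = (σ_1 - σ_0)/(6h_0) = -25/4, b_0 = Δ_0 - h_0(2σ_0 + σ_1)/6 = 81/4.

-6.2500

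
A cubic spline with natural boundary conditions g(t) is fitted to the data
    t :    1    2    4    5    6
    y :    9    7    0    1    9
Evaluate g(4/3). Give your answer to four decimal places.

8.4706

Write σ_i for g''(x_i). With h_i = 1, 2, 1, 1 and divided differences Δ_i = -2, -7/2, 1, 8, the continuity of g' gives the tridiagonal system
  1·σ_0 + 6·σ_1 + 2·σ_2 = 6(Δ_1 - Δ_0) = -9
  2·σ_1 + 6·σ_2 + 1·σ_3 = 6(Δ_2 - Δ_1) = 27
  1·σ_2 + 4·σ_3 + 1·σ_4 = 6(Δ_3 - Δ_2) = 42
Natural end conditions: σ_0 = σ_4 = 0.
Solving the tridiagonal system: σ_0 = 0, σ_1 = -339/122, σ_2 = 234/61, σ_3 = 582/61, σ_4 = 0.
On [1, 2], g(t) = 9 - 375/244·(t - 1) + 0·(t - 1)² - 113/244·(t - 1)³.
With (t - 1) = 1/3: g(4/3) = 13951/1647.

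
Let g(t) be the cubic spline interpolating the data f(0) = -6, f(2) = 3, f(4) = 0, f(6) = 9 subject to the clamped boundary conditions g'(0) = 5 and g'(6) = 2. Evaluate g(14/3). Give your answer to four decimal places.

Write σ_i for g''(x_i). With h_i = 2, 2, 2 and divided differences Δ_i = 9/2, -3/2, 9/2, the continuity of g' gives the tridiagonal system
  2·σ_0 + 8·σ_1 + 2·σ_2 = 6(Δ_1 - Δ_0) = -36
  2·σ_1 + 8·σ_2 + 2·σ_3 = 6(Δ_2 - Δ_1) = 36
Clamped end conditions give two more equations: 2h_0·σ_0 + h_0·σ_1 = 6(Δ_0 - g'(0)) = -3 and h_2·σ_2 + 2h_2·σ_3 = 6(g'(6) - Δ_2) = -15.
Solving: σ_0 = 29/10, σ_1 = -73/10, σ_2 = 83/10, σ_3 = -79/10.
On [4, 6], g(t) = 0 + 8/5·(t - 4) + 83/20·(t - 4)² - 27/20·(t - 4)³.
With (t - 4) = 2/3: g(14/3) = 113/45.

2.5111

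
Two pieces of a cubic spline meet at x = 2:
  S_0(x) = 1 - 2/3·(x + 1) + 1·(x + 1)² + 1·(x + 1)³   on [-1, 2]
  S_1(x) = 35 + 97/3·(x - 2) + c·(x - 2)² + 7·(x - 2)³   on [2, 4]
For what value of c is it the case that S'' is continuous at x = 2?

S_0''(x) = 2 + 6·(x + 1), so S_0''(2) = 20. On the right, S_1''(2) = 2c, so c = 10.

10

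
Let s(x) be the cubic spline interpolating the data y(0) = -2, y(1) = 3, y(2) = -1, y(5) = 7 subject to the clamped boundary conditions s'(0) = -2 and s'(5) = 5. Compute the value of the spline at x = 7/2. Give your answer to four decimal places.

Write M_i for s''(x_i). With h_i = 1, 1, 3 and divided differences Δ_i = 5, -4, 8/3, the continuity of s' gives the tridiagonal system
  1·M_0 + 4·M_1 + 1·M_2 = 6(Δ_1 - Δ_0) = -54
  1·M_1 + 8·M_2 + 3·M_3 = 6(Δ_2 - Δ_1) = 40
Clamped end conditions give two more equations: 2h_0·M_0 + h_0·M_1 = 6(Δ_0 - s'(0)) = 42 and h_2·M_2 + 2h_2·M_3 = 6(s'(5) - Δ_2) = 14.
Hence M_0 = 956/29, M_1 = -694/29, M_2 = 254/29, M_3 = -178/87.
On [2, 5], s(x) = -1 - 147/29·(x - 2) + 127/29·(x - 2)² - 470/783·(x - 2)³.
With (x - 2) = 3/2: s(7/2) = -45/58.

-0.7759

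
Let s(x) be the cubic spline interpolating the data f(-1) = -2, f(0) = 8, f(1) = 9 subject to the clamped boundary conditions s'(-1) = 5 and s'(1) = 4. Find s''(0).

With M_i denoting the second derivative at x_i, h_i = 1, 1, and Δ_i = (y_(i+1) − y_i)/h_i = 10, 1:
  1·M_0 + 4·M_1 + 1·M_2 = 6(Δ_1 - Δ_0) = -54
Clamped end conditions give two more equations: 2h_0·M_0 + h_0·M_1 = 6(Δ_0 - s'(-1)) = 30 and h_1·M_1 + 2h_1·M_2 = 6(s'(1) - Δ_1) = 18.
Hence M_0 = 28, M_1 = -26, M_2 = 22.

-26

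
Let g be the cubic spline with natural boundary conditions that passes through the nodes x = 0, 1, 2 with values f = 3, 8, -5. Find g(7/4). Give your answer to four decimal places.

With M_i denoting the second derivative at x_i, h_i = 1, 1, and Δ_i = (y_(i+1) − y_i)/h_i = 5, -13:
  1·M_0 + 4·M_1 + 1·M_2 = 6(Δ_1 - Δ_0) = -108
Natural end conditions: M_0 = M_2 = 0.
Solving the tridiagonal system: M_0 = 0, M_1 = -27, M_2 = 0.
On [1, 2], g(x) = 8 - 4·(x - 1) - 27/2·(x - 1)² + 9/2·(x - 1)³.
With (x - 1) = 3/4: g(7/4) = -89/128.

-0.6953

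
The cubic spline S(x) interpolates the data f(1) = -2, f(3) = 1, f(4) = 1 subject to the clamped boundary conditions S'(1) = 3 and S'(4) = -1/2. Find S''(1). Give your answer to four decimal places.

-1.9167

With m_i denoting the second derivative at x_i, h_i = 2, 1, and Δ_i = (y_(i+1) − y_i)/h_i = 3/2, 0:
  2·m_0 + 6·m_1 + 1·m_2 = 6(Δ_1 - Δ_0) = -9
Clamped end conditions give two more equations: 2h_0·m_0 + h_0·m_1 = 6(Δ_0 - S'(1)) = -9 and h_1·m_1 + 2h_1·m_2 = 6(S'(4) - Δ_1) = -3.
Solving: m_0 = -23/12, m_1 = -2/3, m_2 = -7/6.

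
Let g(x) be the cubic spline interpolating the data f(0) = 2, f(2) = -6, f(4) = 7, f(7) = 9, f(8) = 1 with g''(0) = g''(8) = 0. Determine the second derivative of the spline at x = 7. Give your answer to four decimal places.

-5.1007

Write σ_i for g''(x_i). With h_i = 2, 2, 3, 1 and divided differences Δ_i = -4, 13/2, 2/3, -8, the continuity of g' gives the tridiagonal system
  2·σ_0 + 8·σ_1 + 2·σ_2 = 6(Δ_1 - Δ_0) = 63
  2·σ_1 + 10·σ_2 + 3·σ_3 = 6(Δ_2 - Δ_1) = -35
  3·σ_2 + 8·σ_3 + 1·σ_4 = 6(Δ_3 - Δ_2) = -52
Natural end conditions: σ_0 = σ_4 = 0.
Forward elimination and back-substitution give σ_0 = 0, σ_1 = 4721/536, σ_2 = -250/67, σ_3 = -1367/268, σ_4 = 0.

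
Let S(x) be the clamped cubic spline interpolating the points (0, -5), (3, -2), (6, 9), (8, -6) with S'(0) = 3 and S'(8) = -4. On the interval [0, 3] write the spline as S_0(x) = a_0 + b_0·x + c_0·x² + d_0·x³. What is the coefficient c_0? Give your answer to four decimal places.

Put m_i = S'' at the i-th knot. Here h = (3, 3, 2) and Δ = (1, 11/3, -15/2), so the interior equations h_(i-1)·m_(i-1) + 2(h_(i-1)+h_i)·m_i + h_i·m_(i+1) = 6(Δ_i − Δ_(i-1)) read
  3·m_0 + 12·m_1 + 3·m_2 = 6(Δ_1 - Δ_0) = 16
  3·m_1 + 10·m_2 + 2·m_3 = 6(Δ_2 - Δ_1) = -67
Clamped end conditions give two more equations: 2h_0·m_0 + h_0·m_1 = 6(Δ_0 - S'(0)) = -12 and h_2·m_2 + 2h_2·m_3 = 6(S'(8) - Δ_2) = 21.
Forward elimination and back-substitution give m_0 = -515/114, m_1 = 287/57, m_2 = -391/38, m_3 = 395/38.
On [0, 3], with S_0(x) = a_0 + b_0·x + c_0·x² + d_0·x³: c_0 = m_0/2 = -515/228, d_0 = (m_1 - m_0)/(6h_0) = 121/228, b_0 = Δ_0 - h_0(2m_0 + m_1)/6 = 3.

-2.2588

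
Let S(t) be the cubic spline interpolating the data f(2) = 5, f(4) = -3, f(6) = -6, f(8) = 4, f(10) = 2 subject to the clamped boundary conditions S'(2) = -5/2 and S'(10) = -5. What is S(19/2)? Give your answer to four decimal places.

4.0519

With M_i denoting the second derivative at x_i, h_i = 2, 2, 2, 2, and Δ_i = (y_(i+1) − y_i)/h_i = -4, -3/2, 5, -1:
  2·M_0 + 8·M_1 + 2·M_2 = 6(Δ_1 - Δ_0) = 15
  2·M_1 + 8·M_2 + 2·M_3 = 6(Δ_2 - Δ_1) = 39
  2·M_2 + 8·M_3 + 2·M_4 = 6(Δ_3 - Δ_2) = -36
Clamped end conditions give two more equations: 2h_0·M_0 + h_0·M_1 = 6(Δ_0 - S'(2)) = -9 and h_3·M_3 + 2h_3·M_4 = 6(S'(10) - Δ_3) = -24.
Hence M_0 = -157/56, M_1 = 31/28, M_2 = 47/8, M_3 = -143/28, M_4 = -193/56.
On [8, 10], S(t) = 4 + 199/56·(t - 8) - 143/56·(t - 8)² + 31/224·(t - 8)³.
With (t - 8) = 3/2: S(19/2) = 7261/1792.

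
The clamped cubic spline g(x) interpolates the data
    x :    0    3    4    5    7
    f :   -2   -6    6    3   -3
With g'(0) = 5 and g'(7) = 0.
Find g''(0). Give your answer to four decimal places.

With σ_i denoting the second derivative at x_i, h_i = 3, 1, 1, 2, and Δ_i = (y_(i+1) − y_i)/h_i = -4/3, 12, -3, -3:
  3·σ_0 + 8·σ_1 + 1·σ_2 = 6(Δ_1 - Δ_0) = 80
  1·σ_1 + 4·σ_2 + 1·σ_3 = 6(Δ_2 - Δ_1) = -90
  1·σ_2 + 6·σ_3 + 2·σ_4 = 6(Δ_3 - Δ_2) = 0
Clamped end conditions give two more equations: 2h_0·σ_0 + h_0·σ_1 = 6(Δ_0 - g'(0)) = -38 and h_3·σ_3 + 2h_3·σ_4 = 6(g'(7) - Δ_3) = 18.
Forward elimination and back-substitution give σ_0 = -3823/237, σ_1 = 1548/79, σ_2 = -2241/79, σ_3 = 306/79, σ_4 = 405/158.

-16.1308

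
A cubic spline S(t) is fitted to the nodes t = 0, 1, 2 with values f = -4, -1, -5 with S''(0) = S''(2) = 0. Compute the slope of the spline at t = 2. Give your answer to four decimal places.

Let σ_i = S''(x_i). Step sizes h_i = 1, 1; slopes of the chords Δ_i = (y_(i+1) - y_i)/h_i = 3, -4.
  1·σ_0 + 4·σ_1 + 1·σ_2 = 6(Δ_1 - Δ_0) = -42
Natural end conditions: σ_0 = σ_2 = 0.
Solving: σ_0 = 0, σ_1 = -21/2, σ_2 = 0.
On [1, 2], S'(t) = b_1 + 2c_1·(t - 1) + 3d_1·(t - 1)² with b_1 = Δ_1 - h_1(2σ_1 + σ_2)/6 = -1/2, c_1 = σ_1/2 = -21/4, d_1 = (σ_2 - σ_1)/(6h_1) = 7/4. So S'(2) = -23/4.

-5.7500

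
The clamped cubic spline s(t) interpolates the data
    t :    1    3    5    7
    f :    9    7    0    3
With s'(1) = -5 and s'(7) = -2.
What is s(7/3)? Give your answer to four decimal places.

7.3704

Let M_i = s''(x_i). Step sizes h_i = 2, 2, 2; slopes of the chords Δ_i = (y_(i+1) - y_i)/h_i = -1, -7/2, 3/2.
  2·M_0 + 8·M_1 + 2·M_2 = 6(Δ_1 - Δ_0) = -15
  2·M_1 + 8·M_2 + 2·M_3 = 6(Δ_2 - Δ_1) = 30
Clamped end conditions give two more equations: 2h_0·M_0 + h_0·M_1 = 6(Δ_0 - s'(1)) = 24 and h_2·M_2 + 2h_2·M_3 = 6(s'(7) - Δ_2) = -21.
Solving: M_0 = 9, M_1 = -6, M_2 = 15/2, M_3 = -9.
On [1, 3], s(t) = 9 - 5·(t - 1) + 9/2·(t - 1)² - 5/4·(t - 1)³.
With (t - 1) = 4/3: s(7/3) = 199/27.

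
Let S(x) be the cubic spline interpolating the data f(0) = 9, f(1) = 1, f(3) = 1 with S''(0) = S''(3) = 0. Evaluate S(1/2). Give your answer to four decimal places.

Write M_i for S''(x_i). With h_i = 1, 2 and divided differences Δ_i = -8, 0, the continuity of S' gives the tridiagonal system
  1·M_0 + 6·M_1 + 2·M_2 = 6(Δ_1 - Δ_0) = 48
Natural end conditions: M_0 = M_2 = 0.
Hence M_0 = 0, M_1 = 8, M_2 = 0.
On [0, 1], S(x) = 9 - 28/3·x + 0·x² + 4/3·x³.
With x = 1/2: S(1/2) = 9/2.

4.5000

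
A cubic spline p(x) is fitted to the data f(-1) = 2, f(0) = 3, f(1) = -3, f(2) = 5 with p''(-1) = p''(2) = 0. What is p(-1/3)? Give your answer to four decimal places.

Put m_i = p'' at the i-th knot. Here h = (1, 1, 1) and Δ = (1, -6, 8), so the interior equations h_(i-1)·m_(i-1) + 2(h_(i-1)+h_i)·m_i + h_i·m_(i+1) = 6(Δ_i − Δ_(i-1)) read
  1·m_0 + 4·m_1 + 1·m_2 = 6(Δ_1 - Δ_0) = -42
  1·m_1 + 4·m_2 + 1·m_3 = 6(Δ_2 - Δ_1) = 84
Natural end conditions: m_0 = m_3 = 0.
Solving: m_0 = 0, m_1 = -84/5, m_2 = 126/5, m_3 = 0.
On [-1, 0], p(x) = 2 + 19/5·(x + 1) + 0·(x + 1)² - 14/5·(x + 1)³.
With (x + 1) = 2/3: p(-1/3) = 100/27.

3.7037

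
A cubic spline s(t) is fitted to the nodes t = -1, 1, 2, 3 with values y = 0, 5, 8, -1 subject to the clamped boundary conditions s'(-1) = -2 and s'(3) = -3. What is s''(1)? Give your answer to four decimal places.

With σ_i denoting the second derivative at x_i, h_i = 2, 1, 1, and Δ_i = (y_(i+1) − y_i)/h_i = 5/2, 3, -9:
  2·σ_0 + 6·σ_1 + 1·σ_2 = 6(Δ_1 - Δ_0) = 3
  1·σ_1 + 4·σ_2 + 1·σ_3 = 6(Δ_2 - Δ_1) = -72
Clamped end conditions give two more equations: 2h_0·σ_0 + h_0·σ_1 = 6(Δ_0 - s'(-1)) = 27 and h_2·σ_2 + 2h_2·σ_3 = 6(s'(3) - Δ_2) = 36.
Hence σ_0 = 113/22, σ_1 = 71/22, σ_2 = -293/11, σ_3 = 689/22.

3.2273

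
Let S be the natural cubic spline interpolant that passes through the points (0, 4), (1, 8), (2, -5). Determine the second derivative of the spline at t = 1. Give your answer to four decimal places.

With M_i denoting the second derivative at x_i, h_i = 1, 1, and Δ_i = (y_(i+1) − y_i)/h_i = 4, -13:
  1·M_0 + 4·M_1 + 1·M_2 = 6(Δ_1 - Δ_0) = -102
Natural end conditions: M_0 = M_2 = 0.
Forward elimination and back-substitution give M_0 = 0, M_1 = -51/2, M_2 = 0.

-25.5000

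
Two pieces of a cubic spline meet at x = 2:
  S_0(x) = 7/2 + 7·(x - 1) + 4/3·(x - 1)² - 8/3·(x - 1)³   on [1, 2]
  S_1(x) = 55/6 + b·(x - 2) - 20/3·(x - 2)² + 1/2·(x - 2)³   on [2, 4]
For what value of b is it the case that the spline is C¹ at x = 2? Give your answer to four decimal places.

1.6667

S_0'(x) = 7 + 8/3·(x - 1) - 8·(x - 1)², so S_0'(2) = 5/3. On the right, S_1'(2) = b, so b = 5/3.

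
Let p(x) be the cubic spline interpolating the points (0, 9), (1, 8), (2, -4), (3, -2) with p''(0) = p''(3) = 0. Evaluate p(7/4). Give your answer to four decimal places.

Let M_i = p''(x_i). Step sizes h_i = 1, 1, 1; slopes of the chords Δ_i = (y_(i+1) - y_i)/h_i = -1, -12, 2.
  1·M_0 + 4·M_1 + 1·M_2 = 6(Δ_1 - Δ_0) = -66
  1·M_1 + 4·M_2 + 1·M_3 = 6(Δ_2 - Δ_1) = 84
Natural end conditions: M_0 = M_3 = 0.
Solving: M_0 = 0, M_1 = -116/5, M_2 = 134/5, M_3 = 0.
On [1, 2], p(x) = 8 - 131/15·(x - 1) - 58/5·(x - 1)² + 25/3·(x - 1)³.
With (x - 1) = 3/4: p(7/4) = -499/320.

-1.5594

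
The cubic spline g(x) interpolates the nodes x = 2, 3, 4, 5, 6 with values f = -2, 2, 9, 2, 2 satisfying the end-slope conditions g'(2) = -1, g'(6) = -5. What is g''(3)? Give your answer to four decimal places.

With M_i denoting the second derivative at x_i, h_i = 1, 1, 1, 1, and Δ_i = (y_(i+1) − y_i)/h_i = 4, 7, -7, 0:
  1·M_0 + 4·M_1 + 1·M_2 = 6(Δ_1 - Δ_0) = 18
  1·M_1 + 4·M_2 + 1·M_3 = 6(Δ_2 - Δ_1) = -84
  1·M_2 + 4·M_3 + 1·M_4 = 6(Δ_3 - Δ_2) = 42
Clamped end conditions give two more equations: 2h_0·M_0 + h_0·M_1 = 6(Δ_0 - g'(2)) = 30 and h_3·M_3 + 2h_3·M_4 = 6(g'(6) - Δ_3) = -30.
Forward elimination and back-substitution give M_0 = 145/14, M_1 = 65/7, M_2 = -59/2, M_3 = 173/7, M_4 = -383/14.

9.2857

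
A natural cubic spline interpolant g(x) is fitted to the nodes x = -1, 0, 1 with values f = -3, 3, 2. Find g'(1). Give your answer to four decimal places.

-2.7500

Let m_i = g''(x_i). Step sizes h_i = 1, 1; slopes of the chords Δ_i = (y_(i+1) - y_i)/h_i = 6, -1.
  1·m_0 + 4·m_1 + 1·m_2 = 6(Δ_1 - Δ_0) = -42
Natural end conditions: m_0 = m_2 = 0.
Solving the tridiagonal system: m_0 = 0, m_1 = -21/2, m_2 = 0.
On [0, 1], g'(x) = b_1 + 2c_1·x + 3d_1·x² with b_1 = Δ_1 - h_1(2m_1 + m_2)/6 = 5/2, c_1 = m_1/2 = -21/4, d_1 = (m_2 - m_1)/(6h_1) = 7/4. So g'(1) = -11/4.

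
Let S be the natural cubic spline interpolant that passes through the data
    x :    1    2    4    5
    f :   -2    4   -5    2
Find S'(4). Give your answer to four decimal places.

With m_i denoting the second derivative at x_i, h_i = 1, 2, 1, and Δ_i = (y_(i+1) − y_i)/h_i = 6, -9/2, 7:
  1·m_0 + 6·m_1 + 2·m_2 = 6(Δ_1 - Δ_0) = -63
  2·m_1 + 6·m_2 + 1·m_3 = 6(Δ_2 - Δ_1) = 69
Natural end conditions: m_0 = m_3 = 0.
Solving the tridiagonal system: m_0 = 0, m_1 = -129/8, m_2 = 135/8, m_3 = 0.
On [4, 5], S'(x) = b_2 + 2c_2·(x - 4) + 3d_2·(x - 4)² with b_2 = Δ_2 - h_2(2m_2 + m_3)/6 = 11/8, c_2 = m_2/2 = 135/16, d_2 = (m_3 - m_2)/(6h_2) = -45/16. So S'(4) = 11/8.

1.3750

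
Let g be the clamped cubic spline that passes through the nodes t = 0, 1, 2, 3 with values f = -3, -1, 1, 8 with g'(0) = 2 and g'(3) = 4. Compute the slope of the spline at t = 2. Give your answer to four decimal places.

Write M_i for g''(x_i). With h_i = 1, 1, 1 and divided differences Δ_i = 2, 2, 7, the continuity of g' gives the tridiagonal system
  1·M_0 + 4·M_1 + 1·M_2 = 6(Δ_1 - Δ_0) = 0
  1·M_1 + 4·M_2 + 1·M_3 = 6(Δ_2 - Δ_1) = 30
Clamped end conditions give two more equations: 2h_0·M_0 + h_0·M_1 = 6(Δ_0 - g'(0)) = 0 and h_2·M_2 + 2h_2·M_3 = 6(g'(3) - Δ_2) = -18.
Hence M_0 = 26/15, M_1 = -52/15, M_2 = 182/15, M_3 = -226/15.
On [2, 3], g'(t) = b_2 + 2c_2·(t - 2) + 3d_2·(t - 2)² with b_2 = Δ_2 - h_2(2M_2 + M_3)/6 = 82/15, c_2 = M_2/2 = 91/15, d_2 = (M_3 - M_2)/(6h_2) = -68/15. So g'(2) = 82/15.

5.4667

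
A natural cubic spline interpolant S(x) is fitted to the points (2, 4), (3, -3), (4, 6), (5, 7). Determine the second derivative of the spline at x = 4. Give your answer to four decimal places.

-19.2000

Write M_i for S''(x_i). With h_i = 1, 1, 1 and divided differences Δ_i = -7, 9, 1, the continuity of S' gives the tridiagonal system
  1·M_0 + 4·M_1 + 1·M_2 = 6(Δ_1 - Δ_0) = 96
  1·M_1 + 4·M_2 + 1·M_3 = 6(Δ_2 - Δ_1) = -48
Natural end conditions: M_0 = M_3 = 0.
Solving the tridiagonal system: M_0 = 0, M_1 = 144/5, M_2 = -96/5, M_3 = 0.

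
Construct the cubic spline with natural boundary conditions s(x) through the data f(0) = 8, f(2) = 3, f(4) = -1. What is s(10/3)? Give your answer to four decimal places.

0.2593

Write M_i for s''(x_i). With h_i = 2, 2 and divided differences Δ_i = -5/2, -2, the continuity of s' gives the tridiagonal system
  2·M_0 + 8·M_1 + 2·M_2 = 6(Δ_1 - Δ_0) = 3
Natural end conditions: M_0 = M_2 = 0.
Hence M_0 = 0, M_1 = 3/8, M_2 = 0.
On [2, 4], s(x) = 3 - 9/4·(x - 2) + 3/16·(x - 2)² - 1/32·(x - 2)³.
With (x - 2) = 4/3: s(10/3) = 7/27.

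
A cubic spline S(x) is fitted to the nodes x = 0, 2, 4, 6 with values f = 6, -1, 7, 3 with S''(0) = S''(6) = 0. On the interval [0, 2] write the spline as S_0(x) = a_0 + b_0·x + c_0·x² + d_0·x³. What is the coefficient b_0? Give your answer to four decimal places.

-5.9000

Let m_i = S''(x_i). Step sizes h_i = 2, 2, 2; slopes of the chords Δ_i = (y_(i+1) - y_i)/h_i = -7/2, 4, -2.
  2·m_0 + 8·m_1 + 2·m_2 = 6(Δ_1 - Δ_0) = 45
  2·m_1 + 8·m_2 + 2·m_3 = 6(Δ_2 - Δ_1) = -36
Natural end conditions: m_0 = m_3 = 0.
Solving: m_0 = 0, m_1 = 36/5, m_2 = -63/10, m_3 = 0.
On [0, 2], with S_0(x) = a_0 + b_0·x + c_0·x² + d_0·x³: c_0 = m_0/2 = 0, d_0 = (m_1 - m_0)/(6h_0) = 3/5, b_0 = Δ_0 - h_0(2m_0 + m_1)/6 = -59/10.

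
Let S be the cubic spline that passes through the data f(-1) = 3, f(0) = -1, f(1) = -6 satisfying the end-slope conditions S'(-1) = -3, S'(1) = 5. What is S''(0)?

-11

Let M_i = S''(x_i). Step sizes h_i = 1, 1; slopes of the chords Δ_i = (y_(i+1) - y_i)/h_i = -4, -5.
  1·M_0 + 4·M_1 + 1·M_2 = 6(Δ_1 - Δ_0) = -6
Clamped end conditions give two more equations: 2h_0·M_0 + h_0·M_1 = 6(Δ_0 - S'(-1)) = -6 and h_1·M_1 + 2h_1·M_2 = 6(S'(1) - Δ_1) = 60.
Forward elimination and back-substitution give M_0 = 5/2, M_1 = -11, M_2 = 71/2.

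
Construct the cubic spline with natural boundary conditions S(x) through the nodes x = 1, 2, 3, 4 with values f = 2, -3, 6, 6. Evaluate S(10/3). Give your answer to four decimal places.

With m_i denoting the second derivative at x_i, h_i = 1, 1, 1, and Δ_i = (y_(i+1) − y_i)/h_i = -5, 9, 0:
  1·m_0 + 4·m_1 + 1·m_2 = 6(Δ_1 - Δ_0) = 84
  1·m_1 + 4·m_2 + 1·m_3 = 6(Δ_2 - Δ_1) = -54
Natural end conditions: m_0 = m_3 = 0.
Solving: m_0 = 0, m_1 = 26, m_2 = -20, m_3 = 0.
On [3, 4], S(x) = 6 + 20/3·(x - 3) - 10·(x - 3)² + 10/3·(x - 3)³.
With (x - 3) = 1/3: S(10/3) = 586/81.

7.2346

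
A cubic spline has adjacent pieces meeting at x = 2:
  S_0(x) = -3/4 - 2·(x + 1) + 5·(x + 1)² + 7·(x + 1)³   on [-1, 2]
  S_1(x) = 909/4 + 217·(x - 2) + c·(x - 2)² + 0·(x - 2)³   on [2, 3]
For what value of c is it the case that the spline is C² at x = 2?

S_0''(x) = 10 + 42·(x + 1), so S_0''(2) = 136. On the right, S_1''(2) = 2c, so c = 68.

68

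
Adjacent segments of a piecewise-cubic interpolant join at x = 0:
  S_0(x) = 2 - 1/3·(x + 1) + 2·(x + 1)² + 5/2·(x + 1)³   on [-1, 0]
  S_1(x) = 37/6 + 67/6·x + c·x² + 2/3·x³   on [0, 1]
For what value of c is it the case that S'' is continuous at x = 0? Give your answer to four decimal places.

S_0''(x) = 4 + 15·(x + 1), so S_0''(0) = 19. On the right, S_1''(0) = 2c, so c = 19/2.

9.5000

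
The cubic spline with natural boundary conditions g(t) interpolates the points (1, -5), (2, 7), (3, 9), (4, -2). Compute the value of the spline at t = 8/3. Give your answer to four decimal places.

9.9037

Let M_i = g''(x_i). Step sizes h_i = 1, 1, 1; slopes of the chords Δ_i = (y_(i+1) - y_i)/h_i = 12, 2, -11.
  1·M_0 + 4·M_1 + 1·M_2 = 6(Δ_1 - Δ_0) = -60
  1·M_1 + 4·M_2 + 1·M_3 = 6(Δ_2 - Δ_1) = -78
Natural end conditions: M_0 = M_3 = 0.
Solving the tridiagonal system: M_0 = 0, M_1 = -54/5, M_2 = -84/5, M_3 = 0.
On [2, 3], g(t) = 7 + 42/5·(t - 2) - 27/5·(t - 2)² - 1·(t - 2)³.
With (t - 2) = 2/3: g(8/3) = 1337/135.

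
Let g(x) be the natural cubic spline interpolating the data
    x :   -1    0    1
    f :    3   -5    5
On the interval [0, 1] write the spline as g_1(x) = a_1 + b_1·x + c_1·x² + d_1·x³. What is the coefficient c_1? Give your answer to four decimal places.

With σ_i denoting the second derivative at x_i, h_i = 1, 1, and Δ_i = (y_(i+1) − y_i)/h_i = -8, 10:
  1·σ_0 + 4·σ_1 + 1·σ_2 = 6(Δ_1 - Δ_0) = 108
Natural end conditions: σ_0 = σ_2 = 0.
Solving: σ_0 = 0, σ_1 = 27, σ_2 = 0.
On [0, 1], with g_1(x) = a_1 + b_1·x + c_1·x² + d_1·x³: c_1 = σ_1/2 = 27/2, d_1 = (σ_2 - σ_1)/(6h_1) = -9/2, b_1 = Δ_1 - h_1(2σ_1 + σ_2)/6 = 1.

13.5000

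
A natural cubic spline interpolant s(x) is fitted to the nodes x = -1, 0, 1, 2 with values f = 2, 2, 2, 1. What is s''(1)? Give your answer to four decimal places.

-1.6000

Let σ_i = s''(x_i). Step sizes h_i = 1, 1, 1; slopes of the chords Δ_i = (y_(i+1) - y_i)/h_i = 0, 0, -1.
  1·σ_0 + 4·σ_1 + 1·σ_2 = 6(Δ_1 - Δ_0) = 0
  1·σ_1 + 4·σ_2 + 1·σ_3 = 6(Δ_2 - Δ_1) = -6
Natural end conditions: σ_0 = σ_3 = 0.
Solving the tridiagonal system: σ_0 = 0, σ_1 = 2/5, σ_2 = -8/5, σ_3 = 0.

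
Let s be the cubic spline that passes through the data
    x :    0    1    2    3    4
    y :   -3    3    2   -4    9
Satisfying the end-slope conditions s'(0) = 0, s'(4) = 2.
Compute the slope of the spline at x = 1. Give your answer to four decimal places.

5.8571

Put M_i = s'' at the i-th knot. Here h = (1, 1, 1, 1) and Δ = (6, -1, -6, 13), so the interior equations h_(i-1)·M_(i-1) + 2(h_(i-1)+h_i)·M_i + h_i·M_(i+1) = 6(Δ_i − Δ_(i-1)) read
  1·M_0 + 4·M_1 + 1·M_2 = 6(Δ_1 - Δ_0) = -42
  1·M_1 + 4·M_2 + 1·M_3 = 6(Δ_2 - Δ_1) = -30
  1·M_2 + 4·M_3 + 1·M_4 = 6(Δ_3 - Δ_2) = 114
Clamped end conditions give two more equations: 2h_0·M_0 + h_0·M_1 = 6(Δ_0 - s'(0)) = 36 and h_3·M_3 + 2h_3·M_4 = 6(s'(4) - Δ_3) = -66.
Solving: M_0 = 170/7, M_1 = -88/7, M_2 = -16, M_3 = 326/7, M_4 = -394/7.
On [1, 2], s'(x) = b_1 + 2c_1·(x - 1) + 3d_1·(x - 1)² with b_1 = Δ_1 - h_1(2M_1 + M_2)/6 = 41/7, c_1 = M_1/2 = -44/7, d_1 = (M_2 - M_1)/(6h_1) = -4/7. So s'(1) = 41/7.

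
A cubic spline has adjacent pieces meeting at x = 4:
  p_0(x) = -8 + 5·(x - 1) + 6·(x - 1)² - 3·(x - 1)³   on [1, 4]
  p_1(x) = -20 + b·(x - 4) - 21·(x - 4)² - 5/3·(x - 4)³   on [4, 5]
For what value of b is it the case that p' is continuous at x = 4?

p_0'(x) = 5 + 12·(x - 1) - 9·(x - 1)², so p_0'(4) = -40. On the right, p_1'(4) = b, so b = -40.

-40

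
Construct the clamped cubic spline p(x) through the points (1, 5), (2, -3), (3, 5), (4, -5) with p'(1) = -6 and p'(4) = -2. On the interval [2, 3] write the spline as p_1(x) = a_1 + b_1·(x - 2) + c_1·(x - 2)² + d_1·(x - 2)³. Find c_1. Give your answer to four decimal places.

21.7333

Let M_i = p''(x_i). Step sizes h_i = 1, 1, 1; slopes of the chords Δ_i = (y_(i+1) - y_i)/h_i = -8, 8, -10.
  1·M_0 + 4·M_1 + 1·M_2 = 6(Δ_1 - Δ_0) = 96
  1·M_1 + 4·M_2 + 1·M_3 = 6(Δ_2 - Δ_1) = -108
Clamped end conditions give two more equations: 2h_0·M_0 + h_0·M_1 = 6(Δ_0 - p'(1)) = -12 and h_2·M_2 + 2h_2·M_3 = 6(p'(4) - Δ_2) = 48.
Forward elimination and back-substitution give M_0 = -416/15, M_1 = 652/15, M_2 = -752/15, M_3 = 736/15.
On [2, 3], with p_1(x) = a_1 + b_1·(x - 2) + c_1·(x - 2)² + d_1·(x - 2)³: c_1 = M_1/2 = 326/15, d_1 = (M_2 - M_1)/(6h_1) = -78/5, b_1 = Δ_1 - h_1(2M_1 + M_2)/6 = 28/15.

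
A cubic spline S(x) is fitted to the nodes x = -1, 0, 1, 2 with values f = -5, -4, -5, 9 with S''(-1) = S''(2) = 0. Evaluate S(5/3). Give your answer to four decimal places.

3.1086

With M_i denoting the second derivative at x_i, h_i = 1, 1, 1, and Δ_i = (y_(i+1) − y_i)/h_i = 1, -1, 14:
  1·M_0 + 4·M_1 + 1·M_2 = 6(Δ_1 - Δ_0) = -12
  1·M_1 + 4·M_2 + 1·M_3 = 6(Δ_2 - Δ_1) = 90
Natural end conditions: M_0 = M_3 = 0.
Forward elimination and back-substitution give M_0 = 0, M_1 = -46/5, M_2 = 124/5, M_3 = 0.
On [1, 2], S(x) = -5 + 86/15·(x - 1) + 62/5·(x - 1)² - 62/15·(x - 1)³.
With (x - 1) = 2/3: S(5/3) = 1259/405.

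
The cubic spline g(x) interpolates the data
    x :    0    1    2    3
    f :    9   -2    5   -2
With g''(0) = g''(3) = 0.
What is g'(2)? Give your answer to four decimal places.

2.8667

Put M_i = g'' at the i-th knot. Here h = (1, 1, 1) and Δ = (-11, 7, -7), so the interior equations h_(i-1)·M_(i-1) + 2(h_(i-1)+h_i)·M_i + h_i·M_(i+1) = 6(Δ_i − Δ_(i-1)) read
  1·M_0 + 4·M_1 + 1·M_2 = 6(Δ_1 - Δ_0) = 108
  1·M_1 + 4·M_2 + 1·M_3 = 6(Δ_2 - Δ_1) = -84
Natural end conditions: M_0 = M_3 = 0.
Solving: M_0 = 0, M_1 = 172/5, M_2 = -148/5, M_3 = 0.
On [2, 3], g'(x) = b_2 + 2c_2·(x - 2) + 3d_2·(x - 2)² with b_2 = Δ_2 - h_2(2M_2 + M_3)/6 = 43/15, c_2 = M_2/2 = -74/5, d_2 = (M_3 - M_2)/(6h_2) = 74/15. So g'(2) = 43/15.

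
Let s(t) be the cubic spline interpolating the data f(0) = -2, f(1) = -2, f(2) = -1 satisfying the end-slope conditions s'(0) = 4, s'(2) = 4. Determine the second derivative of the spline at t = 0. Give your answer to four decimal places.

-13.5000

Put M_i = s'' at the i-th knot. Here h = (1, 1) and Δ = (0, 1), so the interior equations h_(i-1)·M_(i-1) + 2(h_(i-1)+h_i)·M_i + h_i·M_(i+1) = 6(Δ_i − Δ_(i-1)) read
  1·M_0 + 4·M_1 + 1·M_2 = 6(Δ_1 - Δ_0) = 6
Clamped end conditions give two more equations: 2h_0·M_0 + h_0·M_1 = 6(Δ_0 - s'(0)) = -24 and h_1·M_1 + 2h_1·M_2 = 6(s'(2) - Δ_1) = 18.
Hence M_0 = -27/2, M_1 = 3, M_2 = 15/2.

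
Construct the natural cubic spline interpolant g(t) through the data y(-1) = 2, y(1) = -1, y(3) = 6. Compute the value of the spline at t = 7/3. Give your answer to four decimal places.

2.9259

Let M_i = g''(x_i). Step sizes h_i = 2, 2; slopes of the chords Δ_i = (y_(i+1) - y_i)/h_i = -3/2, 7/2.
  2·M_0 + 8·M_1 + 2·M_2 = 6(Δ_1 - Δ_0) = 30
Natural end conditions: M_0 = M_2 = 0.
Solving the tridiagonal system: M_0 = 0, M_1 = 15/4, M_2 = 0.
On [1, 3], g(t) = -1 + 1·(t - 1) + 15/8·(t - 1)² - 5/16·(t - 1)³.
With (t - 1) = 4/3: g(7/3) = 79/27.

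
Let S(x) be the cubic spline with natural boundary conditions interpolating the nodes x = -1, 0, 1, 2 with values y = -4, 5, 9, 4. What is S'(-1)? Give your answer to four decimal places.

9.7333

Write M_i for S''(x_i). With h_i = 1, 1, 1 and divided differences Δ_i = 9, 4, -5, the continuity of S' gives the tridiagonal system
  1·M_0 + 4·M_1 + 1·M_2 = 6(Δ_1 - Δ_0) = -30
  1·M_1 + 4·M_2 + 1·M_3 = 6(Δ_2 - Δ_1) = -54
Natural end conditions: M_0 = M_3 = 0.
Forward elimination and back-substitution give M_0 = 0, M_1 = -22/5, M_2 = -62/5, M_3 = 0.
On [-1, 0], S'(x) = b_0 + 2c_0·(x + 1) + 3d_0·(x + 1)² with b_0 = Δ_0 - h_0(2M_0 + M_1)/6 = 146/15, c_0 = M_0/2 = 0, d_0 = (M_1 - M_0)/(6h_0) = -11/15. So S'(-1) = 146/15.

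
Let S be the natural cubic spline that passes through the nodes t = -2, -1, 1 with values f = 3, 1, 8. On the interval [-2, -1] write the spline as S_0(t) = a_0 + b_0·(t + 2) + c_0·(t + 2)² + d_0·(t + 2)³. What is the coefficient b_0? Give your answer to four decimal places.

-2.9167

Put M_i = S'' at the i-th knot. Here h = (1, 2) and Δ = (-2, 7/2), so the interior equations h_(i-1)·M_(i-1) + 2(h_(i-1)+h_i)·M_i + h_i·M_(i+1) = 6(Δ_i − Δ_(i-1)) read
  1·M_0 + 6·M_1 + 2·M_2 = 6(Δ_1 - Δ_0) = 33
Natural end conditions: M_0 = M_2 = 0.
Hence M_0 = 0, M_1 = 11/2, M_2 = 0.
On [-2, -1], with S_0(t) = a_0 + b_0·(t + 2) + c_0·(t + 2)² + d_0·(t + 2)³: c_0 = M_0/2 = 0, d_0 = (M_1 - M_0)/(6h_0) = 11/12, b_0 = Δ_0 - h_0(2M_0 + M_1)/6 = -35/12.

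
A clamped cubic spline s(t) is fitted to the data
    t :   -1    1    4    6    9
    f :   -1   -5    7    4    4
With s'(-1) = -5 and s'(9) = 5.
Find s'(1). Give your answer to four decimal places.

1.7931

With M_i denoting the second derivative at x_i, h_i = 2, 3, 2, 3, and Δ_i = (y_(i+1) − y_i)/h_i = -2, 4, -3/2, 0:
  2·M_0 + 10·M_1 + 3·M_2 = 6(Δ_1 - Δ_0) = 36
  3·M_1 + 10·M_2 + 2·M_3 = 6(Δ_2 - Δ_1) = -33
  2·M_2 + 10·M_3 + 3·M_4 = 6(Δ_3 - Δ_2) = 9
Clamped end conditions give two more equations: 2h_0·M_0 + h_0·M_1 = 6(Δ_0 - s'(-1)) = 18 and h_3·M_3 + 2h_3·M_4 = 6(s'(9) - Δ_3) = 30.
Hence M_0 = 64/29, M_1 = 133/29, M_2 = -138/29, M_3 = 12/29, M_4 = 139/29.
On [1, 4], s'(t) = b_1 + 2c_1·(t - 1) + 3d_1·(t - 1)² with b_1 = Δ_1 - h_1(2M_1 + M_2)/6 = 52/29, c_1 = M_1/2 = 133/58, d_1 = (M_2 - M_1)/(6h_1) = -271/522. So s'(1) = 52/29.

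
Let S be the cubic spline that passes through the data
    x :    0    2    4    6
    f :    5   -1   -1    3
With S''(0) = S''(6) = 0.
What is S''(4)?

Write σ_i for S''(x_i). With h_i = 2, 2, 2 and divided differences Δ_i = -3, 0, 2, the continuity of S' gives the tridiagonal system
  2·σ_0 + 8·σ_1 + 2·σ_2 = 6(Δ_1 - Δ_0) = 18
  2·σ_1 + 8·σ_2 + 2·σ_3 = 6(Δ_2 - Δ_1) = 12
Natural end conditions: σ_0 = σ_3 = 0.
Solving: σ_0 = 0, σ_1 = 2, σ_2 = 1, σ_3 = 0.

1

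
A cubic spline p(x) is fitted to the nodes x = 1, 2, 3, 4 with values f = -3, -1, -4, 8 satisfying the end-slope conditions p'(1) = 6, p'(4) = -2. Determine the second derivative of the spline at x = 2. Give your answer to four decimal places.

-17.3333

Put M_i = p'' at the i-th knot. Here h = (1, 1, 1) and Δ = (2, -3, 12), so the interior equations h_(i-1)·M_(i-1) + 2(h_(i-1)+h_i)·M_i + h_i·M_(i+1) = 6(Δ_i − Δ_(i-1)) read
  1·M_0 + 4·M_1 + 1·M_2 = 6(Δ_1 - Δ_0) = -30
  1·M_1 + 4·M_2 + 1·M_3 = 6(Δ_2 - Δ_1) = 90
Clamped end conditions give two more equations: 2h_0·M_0 + h_0·M_1 = 6(Δ_0 - p'(1)) = -24 and h_2·M_2 + 2h_2·M_3 = 6(p'(4) - Δ_2) = -84.
Hence M_0 = -10/3, M_1 = -52/3, M_2 = 128/3, M_3 = -190/3.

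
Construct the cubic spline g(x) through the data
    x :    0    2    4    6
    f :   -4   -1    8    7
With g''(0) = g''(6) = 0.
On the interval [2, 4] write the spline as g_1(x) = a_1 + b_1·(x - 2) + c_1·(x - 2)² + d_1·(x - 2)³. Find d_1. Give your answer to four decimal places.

-0.6667

Let M_i = g''(x_i). Step sizes h_i = 2, 2, 2; slopes of the chords Δ_i = (y_(i+1) - y_i)/h_i = 3/2, 9/2, -1/2.
  2·M_0 + 8·M_1 + 2·M_2 = 6(Δ_1 - Δ_0) = 18
  2·M_1 + 8·M_2 + 2·M_3 = 6(Δ_2 - Δ_1) = -30
Natural end conditions: M_0 = M_3 = 0.
Forward elimination and back-substitution give M_0 = 0, M_1 = 17/5, M_2 = -23/5, M_3 = 0.
On [2, 4], with g_1(x) = a_1 + b_1·(x - 2) + c_1·(x - 2)² + d_1·(x - 2)³: c_1 = M_1/2 = 17/10, d_1 = (M_2 - M_1)/(6h_1) = -2/3, b_1 = Δ_1 - h_1(2M_1 + M_2)/6 = 113/30.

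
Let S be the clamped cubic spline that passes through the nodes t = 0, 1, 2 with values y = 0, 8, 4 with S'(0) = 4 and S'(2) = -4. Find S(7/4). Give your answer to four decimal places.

5.3281

Put m_i = S'' at the i-th knot. Here h = (1, 1) and Δ = (8, -4), so the interior equations h_(i-1)·m_(i-1) + 2(h_(i-1)+h_i)·m_i + h_i·m_(i+1) = 6(Δ_i − Δ_(i-1)) read
  1·m_0 + 4·m_1 + 1·m_2 = 6(Δ_1 - Δ_0) = -72
Clamped end conditions give two more equations: 2h_0·m_0 + h_0·m_1 = 6(Δ_0 - S'(0)) = 24 and h_1·m_1 + 2h_1·m_2 = 6(S'(2) - Δ_1) = 0.
Solving the tridiagonal system: m_0 = 26, m_1 = -28, m_2 = 14.
On [1, 2], S(t) = 8 + 3·(t - 1) - 14·(t - 1)² + 7·(t - 1)³.
With (t - 1) = 3/4: S(7/4) = 341/64.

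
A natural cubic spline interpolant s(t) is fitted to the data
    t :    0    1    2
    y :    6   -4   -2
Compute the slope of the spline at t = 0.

With σ_i denoting the second derivative at x_i, h_i = 1, 1, and Δ_i = (y_(i+1) − y_i)/h_i = -10, 2:
  1·σ_0 + 4·σ_1 + 1·σ_2 = 6(Δ_1 - Δ_0) = 72
Natural end conditions: σ_0 = σ_2 = 0.
Solving the tridiagonal system: σ_0 = 0, σ_1 = 18, σ_2 = 0.
On [0, 1], s'(t) = b_0 + 2c_0·t + 3d_0·t² with b_0 = Δ_0 - h_0(2σ_0 + σ_1)/6 = -13, c_0 = σ_0/2 = 0, d_0 = (σ_1 - σ_0)/(6h_0) = 3. So s'(0) = -13.

-13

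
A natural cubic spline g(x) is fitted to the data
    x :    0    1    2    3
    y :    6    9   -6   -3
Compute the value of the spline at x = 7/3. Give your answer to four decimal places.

-7.2222

Put σ_i = g'' at the i-th knot. Here h = (1, 1, 1) and Δ = (3, -15, 3), so the interior equations h_(i-1)·σ_(i-1) + 2(h_(i-1)+h_i)·σ_i + h_i·σ_(i+1) = 6(Δ_i − Δ_(i-1)) read
  1·σ_0 + 4·σ_1 + 1·σ_2 = 6(Δ_1 - Δ_0) = -108
  1·σ_1 + 4·σ_2 + 1·σ_3 = 6(Δ_2 - Δ_1) = 108
Natural end conditions: σ_0 = σ_3 = 0.
Hence σ_0 = 0, σ_1 = -36, σ_2 = 36, σ_3 = 0.
On [2, 3], g(x) = -6 - 9·(x - 2) + 18·(x - 2)² - 6·(x - 2)³.
With (x - 2) = 1/3: g(7/3) = -65/9.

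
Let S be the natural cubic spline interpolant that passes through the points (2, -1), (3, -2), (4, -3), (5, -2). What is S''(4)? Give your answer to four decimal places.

3.2000

Write M_i for S''(x_i). With h_i = 1, 1, 1 and divided differences Δ_i = -1, -1, 1, the continuity of S' gives the tridiagonal system
  1·M_0 + 4·M_1 + 1·M_2 = 6(Δ_1 - Δ_0) = 0
  1·M_1 + 4·M_2 + 1·M_3 = 6(Δ_2 - Δ_1) = 12
Natural end conditions: M_0 = M_3 = 0.
Hence M_0 = 0, M_1 = -4/5, M_2 = 16/5, M_3 = 0.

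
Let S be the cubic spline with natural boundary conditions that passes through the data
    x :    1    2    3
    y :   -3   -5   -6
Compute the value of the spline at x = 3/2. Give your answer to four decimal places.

Write M_i for S''(x_i). With h_i = 1, 1 and divided differences Δ_i = -2, -1, the continuity of S' gives the tridiagonal system
  1·M_0 + 4·M_1 + 1·M_2 = 6(Δ_1 - Δ_0) = 6
Natural end conditions: M_0 = M_2 = 0.
Solving the tridiagonal system: M_0 = 0, M_1 = 3/2, M_2 = 0.
On [1, 2], S(x) = -3 - 9/4·(x - 1) + 0·(x - 1)² + 1/4·(x - 1)³.
With (x - 1) = 1/2: S(3/2) = -131/32.

-4.0938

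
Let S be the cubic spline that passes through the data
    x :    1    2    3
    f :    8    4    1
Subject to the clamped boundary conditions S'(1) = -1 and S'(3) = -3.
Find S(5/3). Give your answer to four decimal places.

With M_i denoting the second derivative at x_i, h_i = 1, 1, and Δ_i = (y_(i+1) − y_i)/h_i = -4, -3:
  1·M_0 + 4·M_1 + 1·M_2 = 6(Δ_1 - Δ_0) = 6
Clamped end conditions give two more equations: 2h_0·M_0 + h_0·M_1 = 6(Δ_0 - S'(1)) = -18 and h_1·M_1 + 2h_1·M_2 = 6(S'(3) - Δ_1) = 0.
Forward elimination and back-substitution give M_0 = -23/2, M_1 = 5, M_2 = -5/2.
On [1, 2], S(x) = 8 - 1·(x - 1) - 23/4·(x - 1)² + 11/4·(x - 1)³.
With (x - 1) = 2/3: S(5/3) = 151/27.

5.5926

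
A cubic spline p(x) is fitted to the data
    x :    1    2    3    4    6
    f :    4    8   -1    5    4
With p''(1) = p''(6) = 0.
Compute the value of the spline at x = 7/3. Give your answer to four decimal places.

Let σ_i = p''(x_i). Step sizes h_i = 1, 1, 1, 2; slopes of the chords Δ_i = (y_(i+1) - y_i)/h_i = 4, -9, 6, -1/2.
  1·σ_0 + 4·σ_1 + 1·σ_2 = 6(Δ_1 - Δ_0) = -78
  1·σ_1 + 4·σ_2 + 1·σ_3 = 6(Δ_2 - Δ_1) = 90
  1·σ_2 + 6·σ_3 + 2·σ_4 = 6(Δ_3 - Δ_2) = -39
Natural end conditions: σ_0 = σ_4 = 0.
Solving: σ_0 = 0, σ_1 = -2373/86, σ_2 = 1392/43, σ_3 = -1023/86, σ_4 = 0.
On [2, 3], p(x) = 8 - 447/86·(x - 2) - 2373/172·(x - 2)² + 1719/172·(x - 2)³.
With (x - 2) = 1/3: p(7/3) = 439/86.

5.1047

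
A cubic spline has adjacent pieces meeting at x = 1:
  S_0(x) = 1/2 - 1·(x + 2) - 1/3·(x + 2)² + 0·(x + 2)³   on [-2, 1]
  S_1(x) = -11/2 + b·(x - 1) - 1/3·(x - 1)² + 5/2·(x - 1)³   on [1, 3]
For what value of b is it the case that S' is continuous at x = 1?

-3

S_0'(x) = -1 - 2/3·(x + 2) + 0·(x + 2)², so S_0'(1) = -3. On the right, S_1'(1) = b, so b = -3.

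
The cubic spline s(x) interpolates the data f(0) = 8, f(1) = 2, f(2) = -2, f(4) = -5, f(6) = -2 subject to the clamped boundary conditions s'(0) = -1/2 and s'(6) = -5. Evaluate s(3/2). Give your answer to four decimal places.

Put M_i = s'' at the i-th knot. Here h = (1, 1, 2, 2) and Δ = (-6, -4, -3/2, 3/2), so the interior equations h_(i-1)·M_(i-1) + 2(h_(i-1)+h_i)·M_i + h_i·M_(i+1) = 6(Δ_i − Δ_(i-1)) read
  1·M_0 + 4·M_1 + 1·M_2 = 6(Δ_1 - Δ_0) = 12
  1·M_1 + 6·M_2 + 2·M_3 = 6(Δ_2 - Δ_1) = 15
  2·M_2 + 8·M_3 + 2·M_4 = 6(Δ_3 - Δ_2) = 18
Clamped end conditions give two more equations: 2h_0·M_0 + h_0·M_1 = 6(Δ_0 - s'(0)) = -33 and h_3·M_3 + 2h_3·M_4 = 6(s'(6) - Δ_3) = -39.
Hence M_0 = -579/28, M_1 = 117/14, M_2 = -3/4, M_3 = 39/7, M_4 = -351/28.
On [1, 2], s(x) = 2 - 373/56·(x - 1) + 117/28·(x - 1)² - 85/56·(x - 1)³.
With (x - 1) = 1/2: s(3/2) = -213/448.

-0.4754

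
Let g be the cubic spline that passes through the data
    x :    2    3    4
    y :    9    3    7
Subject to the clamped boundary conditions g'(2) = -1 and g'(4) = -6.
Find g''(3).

Put m_i = g'' at the i-th knot. Here h = (1, 1) and Δ = (-6, 4), so the interior equations h_(i-1)·m_(i-1) + 2(h_(i-1)+h_i)·m_i + h_i·m_(i+1) = 6(Δ_i − Δ_(i-1)) read
  1·m_0 + 4·m_1 + 1·m_2 = 6(Δ_1 - Δ_0) = 60
Clamped end conditions give two more equations: 2h_0·m_0 + h_0·m_1 = 6(Δ_0 - g'(2)) = -30 and h_1·m_1 + 2h_1·m_2 = 6(g'(4) - Δ_1) = -60.
Hence m_0 = -65/2, m_1 = 35, m_2 = -95/2.

35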